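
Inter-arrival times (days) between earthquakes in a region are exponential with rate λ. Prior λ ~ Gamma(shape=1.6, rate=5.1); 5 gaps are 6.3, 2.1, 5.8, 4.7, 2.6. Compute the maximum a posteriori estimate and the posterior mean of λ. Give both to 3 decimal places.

MAP: 0.211. Posterior mean: 0.248.

Σ times = 21.5. Posterior: Gamma(shape = 1.6+5 = 6.6, rate = 5.1+21.5 = 26.6).
Mode = (α−1)/β = 5.6/26.6 = 0.211.
Mean = α/β = 6.6/26.6 = 0.248.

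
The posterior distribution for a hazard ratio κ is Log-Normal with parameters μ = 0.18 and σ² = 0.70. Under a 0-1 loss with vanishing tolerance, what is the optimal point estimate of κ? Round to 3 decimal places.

Mode = exp(μ − σ²) = exp(-0.52) = 0.595.
Mean = exp(μ + σ²/2) = exp(0.530) = 1.699.
This is the posterior mode — the MAP estimate.

0.595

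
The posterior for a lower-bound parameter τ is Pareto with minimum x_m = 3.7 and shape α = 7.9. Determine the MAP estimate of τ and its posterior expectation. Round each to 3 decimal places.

The Pareto density is strictly decreasing on [x_m, ∞), so the mode is x_m = 3.700.
Mean = α·x_m/(α−1) = 7.9·3.7/6.9 = 4.236.

MAP = 3.700, posterior mean = 4.236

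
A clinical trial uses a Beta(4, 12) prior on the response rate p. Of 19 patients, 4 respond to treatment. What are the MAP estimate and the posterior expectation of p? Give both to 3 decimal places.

Posterior: Beta(4+4, 12+15) = Beta(8, 27).
Mode = (8−1)/(8+27−2) = 7/33 = 0.212.
Mean = 8/(8+27) = 8/35 = 0.229.

MAP: 0.212. Posterior mean: 0.229.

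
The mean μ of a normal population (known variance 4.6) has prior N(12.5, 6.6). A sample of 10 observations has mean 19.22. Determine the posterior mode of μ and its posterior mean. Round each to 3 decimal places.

MAP = 18.782; posterior mean = 18.782

Posterior for μ is Normal. Precision-weighted mean: (1/6.6·12.5 + 10/4.6·19.22) / (1/6.6 + 10/4.6) = 18.782.
A Normal posterior is symmetric, so mode = mean.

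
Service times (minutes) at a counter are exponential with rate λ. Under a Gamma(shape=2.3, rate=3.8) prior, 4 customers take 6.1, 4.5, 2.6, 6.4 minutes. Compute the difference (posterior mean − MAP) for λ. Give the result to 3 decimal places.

Σ times = 19.6. Posterior: Gamma(shape = 2.3+4 = 6.3, rate = 3.8+19.6 = 23.4).
Mode = (α−1)/β = 5.3/23.4 = 0.226.
Mean = α/β = 6.3/23.4 = 0.269.
Difference = 0.269 − 0.226 = 0.043.
Mean > mode: the posterior has a right tail.

0.043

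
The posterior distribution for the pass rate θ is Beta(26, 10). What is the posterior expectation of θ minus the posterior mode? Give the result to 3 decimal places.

Mode = (26−1)/(26+10−2) = 25/34 = 0.735.
Mean = 26/(26+10) = 26/36 = 0.722.
Difference = 0.722 − 0.735 = -0.013.
Mode > mean: the posterior has a left tail.

-0.013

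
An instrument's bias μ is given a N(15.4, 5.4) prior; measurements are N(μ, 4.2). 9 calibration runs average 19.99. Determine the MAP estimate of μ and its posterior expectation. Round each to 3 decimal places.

Posterior for μ is Normal. Precision-weighted mean: (1/5.4·15.4 + 9/4.2·19.99) / (1/5.4 + 9/4.2) = 19.625.
A Normal posterior is symmetric, so mode = mean.

MAP: 19.625. Posterior mean: 19.625.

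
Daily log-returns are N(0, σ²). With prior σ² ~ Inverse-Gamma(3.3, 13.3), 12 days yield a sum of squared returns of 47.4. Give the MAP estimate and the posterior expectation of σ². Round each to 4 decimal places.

Posterior: Inverse-Gamma(shape = 3.3+12/2 = 9.3, scale = 13.3+47.4/2 = 37.0).
Mode = β/(α+1) = 37.0/10.3 = 3.5922.
Mean = β/(α−1) = 37.0/8.3 = 4.4578.
The posterior is right-skewed, so the mean exceeds the mode.

MAP estimate = 3.5922, posterior expectation = 4.4578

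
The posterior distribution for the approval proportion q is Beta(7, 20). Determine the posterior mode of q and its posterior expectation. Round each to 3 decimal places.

Mode = (7−1)/(7+20−2) = 6/25 = 0.240.
Mean = 7/(7+20) = 7/27 = 0.259.
Right-skewed posterior ⇒ mode < mean.

MAP: 0.240. Posterior mean: 0.259.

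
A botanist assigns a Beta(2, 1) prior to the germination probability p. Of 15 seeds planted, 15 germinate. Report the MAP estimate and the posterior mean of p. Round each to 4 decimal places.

Posterior: Beta(2+15, 1+0) = Beta(17, 1).
Since β = 1 ≤ 1 and α > 1, the Beta density is monotone increasing on [0,1]; the mode is at 1.
Mean = 17/(17+1) = 0.9444.
Mode > mean: the posterior has a left tail.

MAP = 1.0000, posterior mean = 0.9444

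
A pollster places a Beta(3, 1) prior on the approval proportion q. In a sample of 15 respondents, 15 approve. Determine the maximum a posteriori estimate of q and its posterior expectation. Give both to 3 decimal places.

Posterior: Beta(3+15, 1+0) = Beta(18, 1).
Since β = 1 ≤ 1 and α > 1, the Beta density is monotone increasing on [0,1]; the mode is at 1.
Mean = 18/(18+1) = 0.947.

MAP = 1.000, posterior mean = 0.947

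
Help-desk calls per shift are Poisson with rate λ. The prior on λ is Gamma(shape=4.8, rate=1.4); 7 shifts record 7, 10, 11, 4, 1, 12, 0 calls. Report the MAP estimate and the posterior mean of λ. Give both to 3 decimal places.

MAP = 5.810; posterior mean = 5.929

Σ counts = 45. Posterior: Gamma(shape = 4.8+45 = 49.8, rate = 1.4+7 = 8.4).
Mode = (α−1)/β = 48.8/8.4 = 5.810.
Mean = α/β = 49.8/8.4 = 5.929.
Right-skewed posterior ⇒ mode < mean.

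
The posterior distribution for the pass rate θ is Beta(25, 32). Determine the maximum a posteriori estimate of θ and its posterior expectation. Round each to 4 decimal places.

Mode = (25−1)/(25+32−2) = 24/55 = 0.4364.
Mean = 25/(25+32) = 25/57 = 0.4386.

MAP = 0.4364, posterior mean = 0.4386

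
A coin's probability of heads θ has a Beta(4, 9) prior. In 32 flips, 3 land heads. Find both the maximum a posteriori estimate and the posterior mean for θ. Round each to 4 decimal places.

MAP = 0.1395; posterior mean = 0.1556

Posterior: Beta(4+3, 9+29) = Beta(7, 38).
Mode = (7−1)/(7+38−2) = 6/43 = 0.1395.
Mean = 7/(7+38) = 7/45 = 0.1556.
The mean is pulled above the mode by the posterior's right skew.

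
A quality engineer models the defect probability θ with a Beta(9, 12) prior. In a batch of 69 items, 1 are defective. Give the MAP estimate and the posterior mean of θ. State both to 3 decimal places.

Posterior: Beta(9+1, 12+68) = Beta(10, 80).
Mode = (10−1)/(10+80−2) = 9/88 = 0.102.
Mean = 10/(10+80) = 10/90 = 0.111.
The posterior is right-skewed, so the mean exceeds the mode.

MAP = 0.102, posterior mean = 0.111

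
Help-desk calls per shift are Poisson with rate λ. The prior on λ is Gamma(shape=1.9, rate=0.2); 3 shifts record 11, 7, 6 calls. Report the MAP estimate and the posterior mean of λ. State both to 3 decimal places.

Σ counts = 24. Posterior: Gamma(shape = 1.9+24 = 25.9, rate = 0.2+3 = 3.2).
Mode = (α−1)/β = 24.9/3.2 = 7.781.
Mean = α/β = 25.9/3.2 = 8.094.

MAP estimate = 7.781, posterior mean = 8.094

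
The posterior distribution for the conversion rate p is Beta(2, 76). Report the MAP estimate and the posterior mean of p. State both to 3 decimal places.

MAP = 0.013, posterior mean = 0.026

Mode = (2−1)/(2+76−2) = 1/76 = 0.013.
Mean = 2/(2+76) = 2/78 = 0.026.
The mean is pulled above the mode by the posterior's right skew.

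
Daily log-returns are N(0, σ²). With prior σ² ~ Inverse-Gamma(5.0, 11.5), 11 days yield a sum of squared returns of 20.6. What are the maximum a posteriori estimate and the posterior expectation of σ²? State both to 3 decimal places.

Posterior: Inverse-Gamma(shape = 5.0+11/2 = 10.5, scale = 11.5+20.6/2 = 21.8).
Mode = β/(α+1) = 21.8/11.5 = 1.896.
Mean = β/(α−1) = 21.8/9.5 = 2.295.

σ²_MAP = 1.896, E[σ²|data] = 2.295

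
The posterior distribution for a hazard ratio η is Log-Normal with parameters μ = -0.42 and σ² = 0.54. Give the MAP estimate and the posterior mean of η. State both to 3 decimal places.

Mode = exp(μ − σ²) = exp(-0.96) = 0.383.
Mean = exp(μ + σ²/2) = exp(-0.150) = 0.861.
The mean is pulled above the mode by the posterior's right skew.

MAP = 0.383; posterior mean = 0.861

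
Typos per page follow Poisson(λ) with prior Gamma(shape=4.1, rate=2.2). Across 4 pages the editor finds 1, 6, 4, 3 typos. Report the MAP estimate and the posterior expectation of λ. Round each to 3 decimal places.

MAP = 2.758; posterior mean = 2.919

Σ counts = 14. Posterior: Gamma(shape = 4.1+14 = 18.1, rate = 2.2+4 = 6.2).
Mode = (α−1)/β = 17.1/6.2 = 2.758.
Mean = α/β = 18.1/6.2 = 2.919.
The mean is pulled above the mode by the posterior's right skew.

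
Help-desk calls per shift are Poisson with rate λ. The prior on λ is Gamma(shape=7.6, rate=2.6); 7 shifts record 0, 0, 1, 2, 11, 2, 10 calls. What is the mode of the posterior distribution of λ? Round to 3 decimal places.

3.396

Σ counts = 26. Posterior: Gamma(shape = 7.6+26 = 33.6, rate = 2.6+7 = 9.6).
Mode = (α−1)/β = 32.6/9.6 = 3.396.
Mean = α/β = 33.6/9.6 = 3.500.
This is the posterior mode — the MAP estimate.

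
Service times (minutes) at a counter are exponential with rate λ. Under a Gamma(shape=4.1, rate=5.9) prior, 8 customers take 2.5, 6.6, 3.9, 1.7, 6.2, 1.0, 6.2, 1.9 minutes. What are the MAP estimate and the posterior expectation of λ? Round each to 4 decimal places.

Σ times = 30.0. Posterior: Gamma(shape = 4.1+8 = 12.1, rate = 5.9+30.0 = 35.9).
Mode = (α−1)/β = 11.1/35.9 = 0.3092.
Mean = α/β = 12.1/35.9 = 0.3370.
Right-skewed posterior ⇒ mode < mean.

λ_MAP = 0.3092, E[λ|data] = 0.3370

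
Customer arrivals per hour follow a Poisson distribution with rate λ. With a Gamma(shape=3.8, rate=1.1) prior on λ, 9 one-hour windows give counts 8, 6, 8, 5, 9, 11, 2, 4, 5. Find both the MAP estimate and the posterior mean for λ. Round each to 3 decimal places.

Σ counts = 58. Posterior: Gamma(shape = 3.8+58 = 61.8, rate = 1.1+9 = 10.1).
Mode = (α−1)/β = 60.8/10.1 = 6.020.
Mean = α/β = 61.8/10.1 = 6.119.

λ_MAP = 6.020, E[λ|data] = 6.119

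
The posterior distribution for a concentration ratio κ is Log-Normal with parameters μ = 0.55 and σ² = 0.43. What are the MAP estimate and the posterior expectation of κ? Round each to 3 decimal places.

Mode = exp(μ − σ²) = exp(0.12) = 1.127.
Mean = exp(μ + σ²/2) = exp(0.765) = 2.149.
The posterior is right-skewed, so the mean exceeds the mode.

MAP: 1.127. Posterior mean: 2.149.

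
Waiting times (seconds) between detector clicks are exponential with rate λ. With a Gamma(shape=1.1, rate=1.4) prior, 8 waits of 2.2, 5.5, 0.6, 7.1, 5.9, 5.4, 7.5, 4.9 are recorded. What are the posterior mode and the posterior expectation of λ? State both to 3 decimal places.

MAP = 0.200; posterior mean = 0.225

Σ times = 39.1. Posterior: Gamma(shape = 1.1+8 = 9.1, rate = 1.4+39.1 = 40.5).
Mode = (α−1)/β = 8.1/40.5 = 0.200.
Mean = α/β = 9.1/40.5 = 0.225.
The posterior is right-skewed, so the mean exceeds the mode.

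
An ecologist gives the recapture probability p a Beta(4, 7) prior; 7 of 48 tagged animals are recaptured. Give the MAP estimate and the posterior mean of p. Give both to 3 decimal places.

MAP: 0.175. Posterior mean: 0.186.

Posterior: Beta(4+7, 7+41) = Beta(11, 48).
Mode = (11−1)/(11+48−2) = 10/57 = 0.175.
Mean = 11/(11+48) = 11/59 = 0.186.
The mean is pulled above the mode by the posterior's right skew.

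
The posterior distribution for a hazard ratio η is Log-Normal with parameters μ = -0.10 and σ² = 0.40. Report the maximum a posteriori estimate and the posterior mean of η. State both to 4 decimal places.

MAP: 0.6065. Posterior mean: 1.1052.

Mode = exp(μ − σ²) = exp(-0.50) = 0.6065.
Mean = exp(μ + σ²/2) = exp(0.100) = 1.1052.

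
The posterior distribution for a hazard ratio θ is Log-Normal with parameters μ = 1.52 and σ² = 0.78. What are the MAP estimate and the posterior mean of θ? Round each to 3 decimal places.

MAP = 2.096, posterior mean = 6.753

Mode = exp(μ − σ²) = exp(0.74) = 2.096.
Mean = exp(μ + σ²/2) = exp(1.910) = 6.753.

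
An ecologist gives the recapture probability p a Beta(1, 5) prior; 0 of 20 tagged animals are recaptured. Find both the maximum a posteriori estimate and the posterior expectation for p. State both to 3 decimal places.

maximum a posteriori estimate = 0.000, posterior expectation = 0.038

Posterior: Beta(1+0, 5+20) = Beta(1, 25).
Since α = 1 ≤ 1 and β > 1, the Beta density is monotone decreasing on [0,1]; the mode is at 0.
Mean = 1/(1+25) = 0.038.
Mean > mode: the posterior has a right tail.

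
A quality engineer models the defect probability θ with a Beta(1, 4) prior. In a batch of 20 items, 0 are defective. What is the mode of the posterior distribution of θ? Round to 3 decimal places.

0.000

Posterior: Beta(1+0, 4+20) = Beta(1, 24).
Since α = 1 ≤ 1 and β > 1, the Beta density is monotone decreasing on [0,1]; the mode is at 0.
Mean = 1/(1+24) = 0.040.
This is the posterior mode — the MAP estimate.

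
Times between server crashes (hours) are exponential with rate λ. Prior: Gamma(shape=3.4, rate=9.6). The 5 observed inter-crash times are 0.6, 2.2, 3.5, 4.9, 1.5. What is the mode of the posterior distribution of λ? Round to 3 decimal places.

Σ times = 12.7. Posterior: Gamma(shape = 3.4+5 = 8.4, rate = 9.6+12.7 = 22.3).
Mode = (α−1)/β = 7.4/22.3 = 0.332.
Mean = α/β = 8.4/22.3 = 0.377.
This is the posterior mode — the MAP estimate.

0.332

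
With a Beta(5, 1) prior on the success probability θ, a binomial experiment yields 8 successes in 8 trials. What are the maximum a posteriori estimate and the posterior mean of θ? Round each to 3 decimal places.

maximum a posteriori estimate = 1.000, posterior mean = 0.929

Posterior: Beta(5+8, 1+0) = Beta(13, 1).
Since β = 1 ≤ 1 and α > 1, the Beta density is monotone increasing on [0,1]; the mode is at 1.
Mean = 13/(13+1) = 0.929.
The posterior is left-skewed, so the mode exceeds the mean.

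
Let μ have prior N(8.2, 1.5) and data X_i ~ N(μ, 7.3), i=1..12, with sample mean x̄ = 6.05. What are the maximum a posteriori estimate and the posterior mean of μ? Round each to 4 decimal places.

Posterior for μ is Normal. Precision-weighted mean: (1/1.5·8.2 + 12/7.3·6.05) / (1/1.5 + 12/7.3) = 6.6704.
A Normal posterior is symmetric, so mode = mean.

MAP = 6.6704, posterior mean = 6.6704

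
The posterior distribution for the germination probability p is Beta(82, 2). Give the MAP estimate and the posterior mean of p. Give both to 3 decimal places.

Mode = (82−1)/(82+2−2) = 81/82 = 0.988.
Mean = 82/(82+2) = 82/84 = 0.976.

p_MAP = 0.988, E[p|data] = 0.976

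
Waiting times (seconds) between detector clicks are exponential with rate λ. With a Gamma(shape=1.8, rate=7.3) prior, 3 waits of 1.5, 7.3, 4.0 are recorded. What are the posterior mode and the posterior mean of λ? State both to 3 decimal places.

Σ times = 12.8. Posterior: Gamma(shape = 1.8+3 = 4.8, rate = 7.3+12.8 = 20.1).
Mode = (α−1)/β = 3.8/20.1 = 0.189.
Mean = α/β = 4.8/20.1 = 0.239.
The posterior is right-skewed, so the mean exceeds the mode.

MAP: 0.189. Posterior mean: 0.239.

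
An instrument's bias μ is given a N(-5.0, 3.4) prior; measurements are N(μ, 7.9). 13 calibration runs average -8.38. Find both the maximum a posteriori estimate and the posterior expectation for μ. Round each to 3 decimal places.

Posterior for μ is Normal. Precision-weighted mean: (1/3.4·-5.0 + 13/7.9·-8.38) / (1/3.4 + 13/7.9) = -7.867.
A Normal posterior is symmetric, so mode = mean.

maximum a posteriori estimate = -7.867, posterior expectation = -7.867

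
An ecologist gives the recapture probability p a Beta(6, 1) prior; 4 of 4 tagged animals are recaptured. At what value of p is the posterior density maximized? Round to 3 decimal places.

1.000

Posterior: Beta(6+4, 1+0) = Beta(10, 1).
Since β = 1 ≤ 1 and α > 1, the Beta density is monotone increasing on [0,1]; the mode is at 1.
Mean = 10/(10+1) = 0.909.
This is the posterior mode — the MAP estimate.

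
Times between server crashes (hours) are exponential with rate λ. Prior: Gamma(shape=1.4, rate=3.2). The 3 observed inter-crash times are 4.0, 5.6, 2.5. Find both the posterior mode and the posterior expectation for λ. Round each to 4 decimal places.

MAP = 0.2222, posterior mean = 0.2876

Σ times = 12.1. Posterior: Gamma(shape = 1.4+3 = 4.4, rate = 3.2+12.1 = 15.3).
Mode = (α−1)/β = 3.4/15.3 = 0.2222.
Mean = α/β = 4.4/15.3 = 0.2876.
The posterior is right-skewed, so the mean exceeds the mode.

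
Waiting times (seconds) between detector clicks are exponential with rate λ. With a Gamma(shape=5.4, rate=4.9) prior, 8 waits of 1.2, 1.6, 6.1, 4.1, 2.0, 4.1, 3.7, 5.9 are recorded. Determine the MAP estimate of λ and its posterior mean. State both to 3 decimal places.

λ_MAP = 0.369, E[λ|data] = 0.399

Σ times = 28.7. Posterior: Gamma(shape = 5.4+8 = 13.4, rate = 4.9+28.7 = 33.6).
Mode = (α−1)/β = 12.4/33.6 = 0.369.
Mean = α/β = 13.4/33.6 = 0.399.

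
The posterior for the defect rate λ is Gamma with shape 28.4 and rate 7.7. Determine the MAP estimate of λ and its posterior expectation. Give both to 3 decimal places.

Mode = (α−1)/β = 27.4/7.7 = 3.558.
Mean = α/β = 28.4/7.7 = 3.688.

MAP = 3.558; posterior mean = 3.688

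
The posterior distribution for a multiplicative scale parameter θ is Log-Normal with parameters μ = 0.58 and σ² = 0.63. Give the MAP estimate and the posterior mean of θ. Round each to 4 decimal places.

θ_MAP = 0.9512, E[θ|data] = 2.4473

Mode = exp(μ − σ²) = exp(-0.05) = 0.9512.
Mean = exp(μ + σ²/2) = exp(0.895) = 2.4473.
Mean > mode: the posterior has a right tail.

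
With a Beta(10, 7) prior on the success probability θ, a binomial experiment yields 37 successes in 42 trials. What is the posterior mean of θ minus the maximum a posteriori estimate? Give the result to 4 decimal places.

Posterior: Beta(10+37, 7+5) = Beta(47, 12).
Mode = (47−1)/(47+12−2) = 46/57 = 0.8070.
Mean = 47/(47+12) = 47/59 = 0.7966.
Difference = 0.7966 − 0.8070 = -0.0104.

-0.0104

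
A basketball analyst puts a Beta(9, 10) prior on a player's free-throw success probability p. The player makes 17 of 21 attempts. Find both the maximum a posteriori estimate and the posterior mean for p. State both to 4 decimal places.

MAP: 0.6579. Posterior mean: 0.6500.

Posterior: Beta(9+17, 10+4) = Beta(26, 14).
Mode = (26−1)/(26+14−2) = 25/38 = 0.6579.
Mean = 26/(26+14) = 26/40 = 0.6500.
The mean is pulled below the mode by the posterior's left skew.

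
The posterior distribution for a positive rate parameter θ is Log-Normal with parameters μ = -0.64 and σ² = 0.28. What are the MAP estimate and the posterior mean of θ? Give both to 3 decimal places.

MAP = 0.399; posterior mean = 0.607

Mode = exp(μ − σ²) = exp(-0.92) = 0.399.
Mean = exp(μ + σ²/2) = exp(-0.500) = 0.607.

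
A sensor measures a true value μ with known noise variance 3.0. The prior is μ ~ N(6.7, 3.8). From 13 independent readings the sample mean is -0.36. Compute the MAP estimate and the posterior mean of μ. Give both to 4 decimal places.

MAP = 0.0442; posterior mean = 0.0442

Posterior for μ is Normal. Precision-weighted mean: (1/3.8·6.7 + 13/3.0·-0.36) / (1/3.8 + 13/3.0) = 0.0442.
A Normal posterior is symmetric, so mode = mean.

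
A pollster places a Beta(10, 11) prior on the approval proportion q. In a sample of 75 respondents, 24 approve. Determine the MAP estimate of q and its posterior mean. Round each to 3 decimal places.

MAP = 0.351; posterior mean = 0.354

Posterior: Beta(10+24, 11+51) = Beta(34, 62).
Mode = (34−1)/(34+62−2) = 33/94 = 0.351.
Mean = 34/(34+62) = 34/96 = 0.354.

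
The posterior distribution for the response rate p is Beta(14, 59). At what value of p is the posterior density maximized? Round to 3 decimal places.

Mode = (14−1)/(14+59−2) = 13/71 = 0.183.
Mean = 14/(14+59) = 14/73 = 0.192.
This is the posterior mode — the MAP estimate.

0.183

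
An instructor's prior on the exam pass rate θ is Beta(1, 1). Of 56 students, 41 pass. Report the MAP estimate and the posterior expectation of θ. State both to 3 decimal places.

Posterior: Beta(1+41, 1+15) = Beta(42, 16).
Mode = (42−1)/(42+16−2) = 41/56 = 0.732.
With a flat prior the MAP equals the MLE, 41/56.
Mean = 42/(42+16) = 42/58 = 0.724.

MAP estimate = 0.732, posterior expectation = 0.724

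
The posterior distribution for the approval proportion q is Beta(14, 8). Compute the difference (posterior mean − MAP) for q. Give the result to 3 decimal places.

Mode = (14−1)/(14+8−2) = 13/20 = 0.650.
Mean = 14/(14+8) = 14/22 = 0.636.
Difference = 0.636 − 0.650 = -0.014.
The posterior is left-skewed, so the mode exceeds the mean.

-0.014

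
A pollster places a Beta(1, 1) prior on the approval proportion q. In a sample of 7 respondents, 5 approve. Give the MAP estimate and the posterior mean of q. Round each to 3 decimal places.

Posterior: Beta(1+5, 1+2) = Beta(6, 3).
Mode = (6−1)/(6+3−2) = 5/7 = 0.714.
With a flat prior the MAP equals the MLE, 5/7.
Mean = 6/(6+3) = 6/9 = 0.667.

MAP = 0.714; posterior mean = 0.667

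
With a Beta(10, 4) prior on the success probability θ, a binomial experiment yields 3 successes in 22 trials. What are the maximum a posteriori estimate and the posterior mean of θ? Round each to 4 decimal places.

Posterior: Beta(10+3, 4+19) = Beta(13, 23).
Mode = (13−1)/(13+23−2) = 12/34 = 0.3529.
Mean = 13/(13+23) = 13/36 = 0.3611.
The mean is pulled above the mode by the posterior's right skew.

MAP = 0.3529; posterior mean = 0.3611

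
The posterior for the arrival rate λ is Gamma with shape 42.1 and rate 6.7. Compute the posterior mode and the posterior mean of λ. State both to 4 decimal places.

λ_MAP = 6.1343, E[λ|data] = 6.2836

Mode = (α−1)/β = 41.1/6.7 = 6.1343.
Mean = α/β = 42.1/6.7 = 6.2836.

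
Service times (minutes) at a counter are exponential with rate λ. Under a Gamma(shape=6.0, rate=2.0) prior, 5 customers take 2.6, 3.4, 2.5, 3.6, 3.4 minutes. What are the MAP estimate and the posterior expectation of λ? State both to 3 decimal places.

MAP = 0.571, posterior mean = 0.629

Σ times = 15.5. Posterior: Gamma(shape = 6.0+5 = 11.0, rate = 2.0+15.5 = 17.5).
Mode = (α−1)/β = 10.0/17.5 = 0.571.
Mean = α/β = 11.0/17.5 = 0.629.
The posterior is right-skewed, so the mean exceeds the mode.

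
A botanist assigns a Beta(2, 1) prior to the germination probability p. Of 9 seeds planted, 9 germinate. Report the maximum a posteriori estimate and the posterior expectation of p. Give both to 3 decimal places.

Posterior: Beta(2+9, 1+0) = Beta(11, 1).
Since β = 1 ≤ 1 and α > 1, the Beta density is monotone increasing on [0,1]; the mode is at 1.
Mean = 11/(11+1) = 0.917.

MAP = 1.000; posterior mean = 0.917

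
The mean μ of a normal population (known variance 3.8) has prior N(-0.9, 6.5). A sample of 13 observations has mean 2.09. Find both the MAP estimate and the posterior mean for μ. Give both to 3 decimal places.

MAP: 1.961. Posterior mean: 1.961.

Posterior for μ is Normal. Precision-weighted mean: (1/6.5·-0.9 + 13/3.8·2.09) / (1/6.5 + 13/3.8) = 1.961.
A Normal posterior is symmetric, so mode = mean.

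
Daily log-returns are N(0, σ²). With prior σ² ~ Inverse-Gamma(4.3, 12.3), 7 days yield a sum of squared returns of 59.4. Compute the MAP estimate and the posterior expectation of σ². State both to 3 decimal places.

Posterior: Inverse-Gamma(shape = 4.3+7/2 = 7.8, scale = 12.3+59.4/2 = 42.0).
Mode = β/(α+1) = 42.0/8.8 = 4.773.
Mean = β/(α−1) = 42.0/6.8 = 6.176.

MAP = 4.773; posterior mean = 6.176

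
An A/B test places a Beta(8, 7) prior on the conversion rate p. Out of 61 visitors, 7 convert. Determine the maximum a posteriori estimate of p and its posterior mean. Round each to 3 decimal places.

MAP: 0.189. Posterior mean: 0.197.

Posterior: Beta(8+7, 7+54) = Beta(15, 61).
Mode = (15−1)/(15+61−2) = 14/74 = 0.189.
Mean = 15/(15+61) = 15/76 = 0.197.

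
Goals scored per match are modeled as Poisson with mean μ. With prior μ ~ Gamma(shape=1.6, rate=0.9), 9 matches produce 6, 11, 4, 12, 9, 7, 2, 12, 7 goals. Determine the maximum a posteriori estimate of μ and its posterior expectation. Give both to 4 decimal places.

Σ counts = 70. Posterior: Gamma(shape = 1.6+70 = 71.6, rate = 0.9+9 = 9.9).
Mode = (α−1)/β = 70.6/9.9 = 7.1313.
Mean = α/β = 71.6/9.9 = 7.2323.

μ_MAP = 7.1313, E[μ|data] = 7.2323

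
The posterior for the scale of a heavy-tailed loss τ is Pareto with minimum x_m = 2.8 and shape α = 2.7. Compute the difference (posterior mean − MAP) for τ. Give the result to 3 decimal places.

1.647

The Pareto density is strictly decreasing on [x_m, ∞), so the mode is x_m = 2.800.
Mean = α·x_m/(α−1) = 2.7·2.8/1.7 = 4.447.
Difference = 4.447 − 2.800 = 1.647.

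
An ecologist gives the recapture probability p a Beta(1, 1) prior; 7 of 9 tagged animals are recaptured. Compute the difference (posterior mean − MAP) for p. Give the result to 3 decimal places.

Posterior: Beta(1+7, 1+2) = Beta(8, 3).
Mode = (8−1)/(8+3−2) = 7/9 = 0.778.
Mean = 8/(8+3) = 8/11 = 0.727.
Difference = 0.727 − 0.778 = -0.051.

-0.051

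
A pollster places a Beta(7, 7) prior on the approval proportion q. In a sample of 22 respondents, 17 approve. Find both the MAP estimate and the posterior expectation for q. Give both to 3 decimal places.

q_MAP = 0.676, E[q|data] = 0.667

Posterior: Beta(7+17, 7+5) = Beta(24, 12).
Mode = (24−1)/(24+12−2) = 23/34 = 0.676.
Mean = 24/(24+12) = 24/36 = 0.667.
Mode > mean: the posterior has a left tail.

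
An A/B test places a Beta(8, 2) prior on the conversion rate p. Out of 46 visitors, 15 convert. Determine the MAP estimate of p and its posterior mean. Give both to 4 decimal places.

MAP: 0.4074. Posterior mean: 0.4107.

Posterior: Beta(8+15, 2+31) = Beta(23, 33).
Mode = (23−1)/(23+33−2) = 22/54 = 0.4074.
Mean = 23/(23+33) = 23/56 = 0.4107.
Mean > mode: the posterior has a right tail.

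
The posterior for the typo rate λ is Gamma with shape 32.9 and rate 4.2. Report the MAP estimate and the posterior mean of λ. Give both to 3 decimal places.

MAP: 7.595. Posterior mean: 7.833.

Mode = (α−1)/β = 31.9/4.2 = 7.595.
Mean = α/β = 32.9/4.2 = 7.833.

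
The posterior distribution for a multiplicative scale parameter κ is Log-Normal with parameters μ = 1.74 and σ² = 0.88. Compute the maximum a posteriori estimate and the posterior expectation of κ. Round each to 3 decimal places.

Mode = exp(μ − σ²) = exp(0.86) = 2.363.
Mean = exp(μ + σ²/2) = exp(2.180) = 8.846.

maximum a posteriori estimate = 2.363, posterior expectation = 8.846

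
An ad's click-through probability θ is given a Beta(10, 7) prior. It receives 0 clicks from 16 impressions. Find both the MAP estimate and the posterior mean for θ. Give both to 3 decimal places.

Posterior: Beta(10+0, 7+16) = Beta(10, 23).
Mode = (10−1)/(10+23−2) = 9/31 = 0.290.
Mean = 10/(10+23) = 10/33 = 0.303.

MAP = 0.290, posterior mean = 0.303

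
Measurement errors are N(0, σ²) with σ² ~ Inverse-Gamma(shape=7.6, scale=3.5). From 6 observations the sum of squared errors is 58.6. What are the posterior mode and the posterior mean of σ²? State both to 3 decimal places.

Posterior: Inverse-Gamma(shape = 7.6+6/2 = 10.6, scale = 3.5+58.6/2 = 32.8).
Mode = β/(α+1) = 32.8/11.6 = 2.828.
Mean = β/(α−1) = 32.8/9.6 = 3.417.

MAP = 2.828, posterior mean = 3.417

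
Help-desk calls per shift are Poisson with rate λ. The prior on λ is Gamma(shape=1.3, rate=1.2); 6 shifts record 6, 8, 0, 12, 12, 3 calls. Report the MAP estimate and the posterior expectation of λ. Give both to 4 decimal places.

MAP estimate = 5.7361, posterior expectation = 5.8750

Σ counts = 41. Posterior: Gamma(shape = 1.3+41 = 42.3, rate = 1.2+6 = 7.2).
Mode = (α−1)/β = 41.3/7.2 = 5.7361.
Mean = α/β = 42.3/7.2 = 5.8750.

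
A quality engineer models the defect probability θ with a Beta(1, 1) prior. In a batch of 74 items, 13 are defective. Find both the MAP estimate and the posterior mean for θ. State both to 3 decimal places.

MAP estimate = 0.176, posterior mean = 0.184

Posterior: Beta(1+13, 1+61) = Beta(14, 62).
Mode = (14−1)/(14+62−2) = 13/74 = 0.176.
With a flat prior the MAP equals the MLE, 13/74.
Mean = 14/(14+62) = 14/76 = 0.184.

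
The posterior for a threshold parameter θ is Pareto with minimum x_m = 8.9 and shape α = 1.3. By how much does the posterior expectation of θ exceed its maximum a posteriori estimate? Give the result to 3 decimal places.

29.667

The Pareto density is strictly decreasing on [x_m, ∞), so the mode is x_m = 8.900.
Mean = α·x_m/(α−1) = 1.3·8.9/0.3 = 38.567.
Difference = 38.567 − 8.900 = 29.667.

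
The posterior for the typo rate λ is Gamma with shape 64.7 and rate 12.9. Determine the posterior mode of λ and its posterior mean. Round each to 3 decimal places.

Mode = (α−1)/β = 63.7/12.9 = 4.938.
Mean = α/β = 64.7/12.9 = 5.016.

MAP = 4.938, posterior mean = 5.016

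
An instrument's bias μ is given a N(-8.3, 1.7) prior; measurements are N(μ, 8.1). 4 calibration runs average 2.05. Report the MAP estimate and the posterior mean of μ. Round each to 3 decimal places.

Posterior for μ is Normal. Precision-weighted mean: (1/1.7·-8.3 + 4/8.1·2.05) / (1/1.7 + 4/8.1) = -3.577.
A Normal posterior is symmetric, so mode = mean.

MAP estimate = -3.577, posterior mean = -3.577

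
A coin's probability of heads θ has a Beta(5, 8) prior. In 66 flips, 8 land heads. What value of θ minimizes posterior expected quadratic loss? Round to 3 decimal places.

Posterior: Beta(5+8, 8+58) = Beta(13, 66).
Mode = (13−1)/(13+66−2) = 12/77 = 0.156.
Mean = 13/(13+66) = 13/79 = 0.165.
Quadratic loss ⇒ the optimal estimator is the posterior mean.

0.165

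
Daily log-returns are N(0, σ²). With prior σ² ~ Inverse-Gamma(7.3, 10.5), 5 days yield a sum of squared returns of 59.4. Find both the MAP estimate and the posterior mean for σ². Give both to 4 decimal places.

Posterior: Inverse-Gamma(shape = 7.3+5/2 = 9.8, scale = 10.5+59.4/2 = 40.2).
Mode = β/(α+1) = 40.2/10.8 = 3.7222.
Mean = β/(α−1) = 40.2/8.8 = 4.5682.
Right-skewed posterior ⇒ mode < mean.

σ²_MAP = 3.7222, E[σ²|data] = 4.5682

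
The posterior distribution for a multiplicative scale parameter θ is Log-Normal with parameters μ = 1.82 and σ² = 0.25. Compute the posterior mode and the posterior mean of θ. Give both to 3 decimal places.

Mode = exp(μ − σ²) = exp(1.57) = 4.807.
Mean = exp(μ + σ²/2) = exp(1.945) = 6.994.

MAP = 4.807; posterior mean = 6.994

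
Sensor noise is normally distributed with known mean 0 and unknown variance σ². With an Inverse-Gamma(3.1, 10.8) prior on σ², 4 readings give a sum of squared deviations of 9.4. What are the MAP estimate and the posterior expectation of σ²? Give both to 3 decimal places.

MAP = 2.541; posterior mean = 3.780

Posterior: Inverse-Gamma(shape = 3.1+4/2 = 5.1, scale = 10.8+9.4/2 = 15.5).
Mode = β/(α+1) = 15.5/6.1 = 2.541.
Mean = β/(α−1) = 15.5/4.1 = 3.780.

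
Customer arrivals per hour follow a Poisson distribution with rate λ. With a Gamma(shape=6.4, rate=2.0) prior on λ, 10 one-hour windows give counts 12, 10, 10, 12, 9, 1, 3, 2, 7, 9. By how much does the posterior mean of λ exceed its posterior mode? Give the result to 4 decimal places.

0.0833

Σ counts = 75. Posterior: Gamma(shape = 6.4+75 = 81.4, rate = 2.0+10 = 12.0).
Mode = (α−1)/β = 80.4/12.0 = 6.7000.
Mean = α/β = 81.4/12.0 = 6.7833.
Difference = 6.7833 − 6.7000 = 0.0833.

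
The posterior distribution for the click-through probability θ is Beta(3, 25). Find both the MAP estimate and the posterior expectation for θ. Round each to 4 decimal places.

Mode = (3−1)/(3+25−2) = 2/26 = 0.0769.
Mean = 3/(3+25) = 3/28 = 0.1071.
Right-skewed posterior ⇒ mode < mean.

MAP estimate = 0.0769, posterior expectation = 0.1071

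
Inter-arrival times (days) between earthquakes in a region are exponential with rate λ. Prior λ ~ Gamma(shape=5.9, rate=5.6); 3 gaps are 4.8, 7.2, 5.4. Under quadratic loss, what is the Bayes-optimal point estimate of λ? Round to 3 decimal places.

0.387

Σ times = 17.4. Posterior: Gamma(shape = 5.9+3 = 8.9, rate = 5.6+17.4 = 23.0).
Mode = (α−1)/β = 7.9/23.0 = 0.343.
Mean = α/β = 8.9/23.0 = 0.387.
Quadratic loss ⇒ the optimal estimator is the posterior mean.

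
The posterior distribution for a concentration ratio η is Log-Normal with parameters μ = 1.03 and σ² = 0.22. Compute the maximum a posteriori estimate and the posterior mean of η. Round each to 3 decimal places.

Mode = exp(μ − σ²) = exp(0.81) = 2.248.
Mean = exp(μ + σ²/2) = exp(1.140) = 3.127.

maximum a posteriori estimate = 2.248, posterior mean = 3.127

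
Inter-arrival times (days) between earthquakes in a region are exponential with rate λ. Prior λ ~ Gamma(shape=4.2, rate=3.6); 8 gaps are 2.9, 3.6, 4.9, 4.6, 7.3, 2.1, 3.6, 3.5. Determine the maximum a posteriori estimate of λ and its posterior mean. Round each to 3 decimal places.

Σ times = 32.5. Posterior: Gamma(shape = 4.2+8 = 12.2, rate = 3.6+32.5 = 36.1).
Mode = (α−1)/β = 11.2/36.1 = 0.310.
Mean = α/β = 12.2/36.1 = 0.338.
Mean > mode: the posterior has a right tail.

MAP = 0.310, posterior mean = 0.338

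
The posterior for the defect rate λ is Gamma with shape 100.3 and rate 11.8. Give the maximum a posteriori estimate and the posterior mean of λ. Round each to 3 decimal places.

Mode = (α−1)/β = 99.3/11.8 = 8.415.
Mean = α/β = 100.3/11.8 = 8.500.
Right-skewed posterior ⇒ mode < mean.

MAP = 8.415; posterior mean = 8.500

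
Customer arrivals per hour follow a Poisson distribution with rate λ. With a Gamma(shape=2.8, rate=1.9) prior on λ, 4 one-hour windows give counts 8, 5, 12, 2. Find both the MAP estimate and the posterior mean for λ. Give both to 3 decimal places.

MAP estimate = 4.881, posterior mean = 5.051

Σ counts = 27. Posterior: Gamma(shape = 2.8+27 = 29.8, rate = 1.9+4 = 5.9).
Mode = (α−1)/β = 28.8/5.9 = 4.881.
Mean = α/β = 29.8/5.9 = 5.051.
Mean > mode: the posterior has a right tail.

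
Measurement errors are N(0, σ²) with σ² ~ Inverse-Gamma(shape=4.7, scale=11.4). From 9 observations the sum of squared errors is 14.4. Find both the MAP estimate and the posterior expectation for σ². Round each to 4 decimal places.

MAP = 1.8235, posterior mean = 2.2683

Posterior: Inverse-Gamma(shape = 4.7+9/2 = 9.2, scale = 11.4+14.4/2 = 18.6).
Mode = β/(α+1) = 18.6/10.2 = 1.8235.
Mean = β/(α−1) = 18.6/8.2 = 2.2683.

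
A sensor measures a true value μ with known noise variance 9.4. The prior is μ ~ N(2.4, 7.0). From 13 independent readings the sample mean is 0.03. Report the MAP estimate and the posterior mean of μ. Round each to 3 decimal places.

Posterior for μ is Normal. Precision-weighted mean: (1/7.0·2.4 + 13/9.4·0.03) / (1/7.0 + 13/9.4) = 0.252.
A Normal posterior is symmetric, so mode = mean.

μ_MAP = 0.252, E[μ|data] = 0.252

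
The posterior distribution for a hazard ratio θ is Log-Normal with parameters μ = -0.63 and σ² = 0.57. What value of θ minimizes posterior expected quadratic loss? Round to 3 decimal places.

Mode = exp(μ − σ²) = exp(-1.20) = 0.301.
Mean = exp(μ + σ²/2) = exp(-0.345) = 0.708.
Quadratic loss ⇒ the optimal estimator is the posterior mean.

0.708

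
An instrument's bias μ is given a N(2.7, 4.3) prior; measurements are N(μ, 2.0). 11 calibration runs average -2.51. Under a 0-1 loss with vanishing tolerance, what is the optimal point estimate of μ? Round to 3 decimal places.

Posterior for μ is Normal. Precision-weighted mean: (1/4.3·2.7 + 11/2.0·-2.51) / (1/4.3 + 11/2.0) = -2.299.
A Normal posterior is symmetric, so mode = mean.
This is the posterior mode — the MAP estimate.

-2.299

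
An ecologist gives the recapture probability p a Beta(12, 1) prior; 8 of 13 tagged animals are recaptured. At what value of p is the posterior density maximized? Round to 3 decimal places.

Posterior: Beta(12+8, 1+5) = Beta(20, 6).
Mode = (20−1)/(20+6−2) = 19/24 = 0.792.
Mean = 20/(20+6) = 20/26 = 0.769.
This is the posterior mode — the MAP estimate.

0.792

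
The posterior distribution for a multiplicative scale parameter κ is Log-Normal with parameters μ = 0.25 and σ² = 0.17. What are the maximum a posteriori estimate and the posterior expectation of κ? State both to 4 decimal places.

MAP: 1.0833. Posterior mean: 1.3979.

Mode = exp(μ − σ²) = exp(0.08) = 1.0833.
Mean = exp(μ + σ²/2) = exp(0.335) = 1.3979.
The mean is pulled above the mode by the posterior's right skew.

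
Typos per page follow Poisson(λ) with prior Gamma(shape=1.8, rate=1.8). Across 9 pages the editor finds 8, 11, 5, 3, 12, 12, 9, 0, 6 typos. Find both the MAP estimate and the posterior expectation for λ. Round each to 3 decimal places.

Σ counts = 66. Posterior: Gamma(shape = 1.8+66 = 67.8, rate = 1.8+9 = 10.8).
Mode = (α−1)/β = 66.8/10.8 = 6.185.
Mean = α/β = 67.8/10.8 = 6.278.

λ_MAP = 6.185, E[λ|data] = 6.278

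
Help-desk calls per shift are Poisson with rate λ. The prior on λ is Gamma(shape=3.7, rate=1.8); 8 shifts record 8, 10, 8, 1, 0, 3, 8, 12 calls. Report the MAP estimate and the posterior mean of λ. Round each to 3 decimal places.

MAP = 5.378; posterior mean = 5.480

Σ counts = 50. Posterior: Gamma(shape = 3.7+50 = 53.7, rate = 1.8+8 = 9.8).
Mode = (α−1)/β = 52.7/9.8 = 5.378.
Mean = α/β = 53.7/9.8 = 5.480.
The mean is pulled above the mode by the posterior's right skew.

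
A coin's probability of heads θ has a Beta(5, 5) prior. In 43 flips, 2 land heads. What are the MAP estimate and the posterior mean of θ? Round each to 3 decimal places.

Posterior: Beta(5+2, 5+41) = Beta(7, 46).
Mode = (7−1)/(7+46−2) = 6/51 = 0.118.
Mean = 7/(7+46) = 7/53 = 0.132.

MAP estimate = 0.118, posterior mean = 0.132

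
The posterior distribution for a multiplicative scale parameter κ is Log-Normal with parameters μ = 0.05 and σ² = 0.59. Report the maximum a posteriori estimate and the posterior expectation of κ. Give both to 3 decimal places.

Mode = exp(μ − σ²) = exp(-0.54) = 0.583.
Mean = exp(μ + σ²/2) = exp(0.345) = 1.412.
Mean > mode: the posterior has a right tail.

MAP = 0.583; posterior mean = 1.412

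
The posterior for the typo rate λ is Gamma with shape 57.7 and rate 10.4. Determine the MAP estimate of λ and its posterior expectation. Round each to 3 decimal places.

Mode = (α−1)/β = 56.7/10.4 = 5.452.
Mean = α/β = 57.7/10.4 = 5.548.

MAP = 5.452, posterior mean = 5.548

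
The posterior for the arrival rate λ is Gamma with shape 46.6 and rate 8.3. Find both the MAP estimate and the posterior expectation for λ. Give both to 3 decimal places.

λ_MAP = 5.494, E[λ|data] = 5.614

Mode = (α−1)/β = 45.6/8.3 = 5.494.
Mean = α/β = 46.6/8.3 = 5.614.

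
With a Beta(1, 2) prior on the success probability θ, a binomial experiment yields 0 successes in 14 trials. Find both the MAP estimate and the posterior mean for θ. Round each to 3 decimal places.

Posterior: Beta(1+0, 2+14) = Beta(1, 16).
Since α = 1 ≤ 1 and β > 1, the Beta density is monotone decreasing on [0,1]; the mode is at 0.
Mean = 1/(1+16) = 0.059.
The posterior is right-skewed, so the mean exceeds the mode.

θ_MAP = 0.000, E[θ|data] = 0.059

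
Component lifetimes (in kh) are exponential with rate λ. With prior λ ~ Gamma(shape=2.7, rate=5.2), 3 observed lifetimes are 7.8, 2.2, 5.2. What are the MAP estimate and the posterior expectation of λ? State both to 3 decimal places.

MAP: 0.230. Posterior mean: 0.279.

Σ times = 15.2. Posterior: Gamma(shape = 2.7+3 = 5.7, rate = 5.2+15.2 = 20.4).
Mode = (α−1)/β = 4.7/20.4 = 0.230.
Mean = α/β = 5.7/20.4 = 0.279.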